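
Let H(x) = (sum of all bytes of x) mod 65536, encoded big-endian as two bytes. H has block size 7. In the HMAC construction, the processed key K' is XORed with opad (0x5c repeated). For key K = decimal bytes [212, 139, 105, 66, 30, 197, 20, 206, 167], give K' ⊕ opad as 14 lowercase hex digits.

Key decimal bytes [212, 139, 105, 66, 30, 197, 20, 206, 167] = d4 8b 69 42 1e c5 14 ce a7 is 9 bytes > B = 7, so hash it first: H(key) = 04 76, then zero-pad to 7 bytes: K' = 04 76 00 00 00 00 00.
XOR each byte with 0x5c: 04⊕5c=58, 76⊕5c=2a, 00⊕5c=5c, 00⊕5c=5c, 00⊕5c=5c, 00⊕5c=5c, 00⊕5c=5c.

582a5c5c5c5c5c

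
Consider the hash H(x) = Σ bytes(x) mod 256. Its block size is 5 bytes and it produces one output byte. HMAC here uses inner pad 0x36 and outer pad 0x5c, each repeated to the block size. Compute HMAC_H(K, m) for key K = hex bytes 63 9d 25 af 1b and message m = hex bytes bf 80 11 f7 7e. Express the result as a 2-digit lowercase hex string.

51

Key hex bytes 63 9d 25 af 1b is exactly B = 5 bytes: K' = 63 9d 25 af 1b.
K' ⊕ ipad = 55 ab 13 99 2d.  K' ⊕ opad = 3f c1 79 f3 47.
Inner input = (K'⊕ipad) ∥ m = 55 ab 13 99 2d ∥ bf 80 11 f7 7e.
Inner hash: sum = 85+171+19+153+45+191+128+17+247+126 = 1182; mod 256 = 158 → 9e.
Outer input = (K'⊕opad) ∥ inner = 3f c1 79 f3 47 ∥ 9e.
Outer hash (tag): sum = 63+193+121+243+71+158 = 849; mod 256 = 81 → 51.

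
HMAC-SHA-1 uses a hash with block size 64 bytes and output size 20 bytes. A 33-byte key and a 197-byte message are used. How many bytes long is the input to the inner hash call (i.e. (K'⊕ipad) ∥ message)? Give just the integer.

261

Key is 33 ≤ 64 bytes, zero-padded: |K'| = 64.
Inner input = (K'⊕ipad) ∥ m → 64 + 197 = 261 bytes.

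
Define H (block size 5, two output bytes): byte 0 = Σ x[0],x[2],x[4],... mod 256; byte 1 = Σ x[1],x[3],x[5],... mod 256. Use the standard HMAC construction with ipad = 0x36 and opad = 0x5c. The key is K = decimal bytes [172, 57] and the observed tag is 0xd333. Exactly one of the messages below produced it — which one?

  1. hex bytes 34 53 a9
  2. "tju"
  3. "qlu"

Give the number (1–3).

Key decimal bytes [172, 57] = ac 39 is 2 bytes ≤ B = 5; zero-pad to 5 bytes: K' = ac 39 00 00 00.
K' ⊕ ipad = 9a 0f 36 36 36; K' ⊕ opad = f0 65 5c 5c 5c.
m1: inner = H(9a 0f 36 36 36 34 53 a9) = 59 22; tag = H(f0 65 5c 5c 5c 59 22) = ca1a
m2: inner = H(9a 0f 36 36 36 74 6a 75) = 70 2e; tag = H(f0 65 5c 5c 5c 70 2e) = d631
m3: inner = H(9a 0f 36 36 36 71 6c 75) = 72 2b; tag = H(f0 65 5c 5c 5c 72 2b) = d333 ← matches

3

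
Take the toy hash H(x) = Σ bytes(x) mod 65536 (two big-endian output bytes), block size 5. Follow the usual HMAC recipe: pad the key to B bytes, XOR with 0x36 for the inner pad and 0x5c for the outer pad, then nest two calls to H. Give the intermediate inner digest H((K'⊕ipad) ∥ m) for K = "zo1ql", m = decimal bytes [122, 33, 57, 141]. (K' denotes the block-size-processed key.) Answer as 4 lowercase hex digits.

Key "zo1ql" = 7a 6f 31 71 6c is exactly B = 5 bytes: K' = 7a 6f 31 71 6c.
K' ⊕ ipad = 4c 59 07 47 5a.
Inner input = 4c 59 07 47 5a ∥ 7a 21 39 8d.
Inner hash: sum = 76+89+7+71+90+122+33+57+141 = 686 → 02 ae.

02ae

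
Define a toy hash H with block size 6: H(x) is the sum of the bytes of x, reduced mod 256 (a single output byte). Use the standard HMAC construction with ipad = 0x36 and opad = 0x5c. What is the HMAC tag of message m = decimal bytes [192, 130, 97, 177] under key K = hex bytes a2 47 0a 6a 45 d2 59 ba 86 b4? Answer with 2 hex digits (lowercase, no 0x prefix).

c2

Key hex bytes a2 47 0a 6a 45 d2 59 ba 86 b4 is 10 bytes > B = 6, so hash it first: H(key) = c1, then zero-pad to 6 bytes: K' = c1 00 00 00 00 00.
K' ⊕ ipad = f7 36 36 36 36 36.  K' ⊕ opad = 9d 5c 5c 5c 5c 5c.
Inner input = (K'⊕ipad) ∥ m = f7 36 36 36 36 36 ∥ c0 82 61 b1.
Inner hash: sum = 247+54+54+54+54+54+192+130+97+177 = 1113; mod 256 = 89 → 59.
Outer input = (K'⊕opad) ∥ inner = 9d 5c 5c 5c 5c 5c ∥ 59.
Outer hash (tag): sum = 157+92+92+92+92+92+89 = 706; mod 256 = 194 → c2.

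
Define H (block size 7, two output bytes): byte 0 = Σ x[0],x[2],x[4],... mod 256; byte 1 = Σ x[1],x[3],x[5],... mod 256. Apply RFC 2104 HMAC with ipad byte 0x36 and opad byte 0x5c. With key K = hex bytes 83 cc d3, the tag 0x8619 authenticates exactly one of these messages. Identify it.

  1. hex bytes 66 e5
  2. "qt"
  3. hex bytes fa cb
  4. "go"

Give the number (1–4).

3

Key hex bytes 83 cc d3 is 3 bytes ≤ B = 7; zero-pad to 7 bytes: K' = 83 cc d3 00 00 00 00.
K' ⊕ ipad = b5 fa e5 36 36 36 36; K' ⊕ opad = df 90 8f 5c 5c 5c 5c.
m1: inner = H(b5 fa e5 36 36 36 36 66 e5) = eb cc; tag = H(df 90 8f 5c 5c 5c 5c eb cc) = f233
m2: inner = H(b5 fa e5 36 36 36 36 71 74) = 7a d7; tag = H(df 90 8f 5c 5c 5c 5c 7a d7) = fdc2
m3: inner = H(b5 fa e5 36 36 36 36 fa cb) = d1 60; tag = H(df 90 8f 5c 5c 5c 5c d1 60) = 8619 ← matches
m4: inner = H(b5 fa e5 36 36 36 36 67 6f) = 75 cd; tag = H(df 90 8f 5c 5c 5c 5c 75 cd) = f3bd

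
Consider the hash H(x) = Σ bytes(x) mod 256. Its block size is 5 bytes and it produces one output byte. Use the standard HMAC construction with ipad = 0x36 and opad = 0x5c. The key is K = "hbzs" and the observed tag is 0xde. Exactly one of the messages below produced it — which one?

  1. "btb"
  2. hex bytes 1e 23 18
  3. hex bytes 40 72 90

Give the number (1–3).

3

Key "hbzs" = 68 62 7a 73 is 4 bytes ≤ B = 5; zero-pad to 5 bytes: K' = 68 62 7a 73 00.
K' ⊕ ipad = 5e 54 4c 45 36; K' ⊕ opad = 34 3e 26 2f 5c.
m1: inner = H(5e 54 4c 45 36 62 74 62) = b1; tag = H(34 3e 26 2f 5c b1) = d4
m2: inner = H(5e 54 4c 45 36 1e 23 18) = d2; tag = H(34 3e 26 2f 5c d2) = f5
m3: inner = H(5e 54 4c 45 36 40 72 90) = bb; tag = H(34 3e 26 2f 5c bb) = de ← matches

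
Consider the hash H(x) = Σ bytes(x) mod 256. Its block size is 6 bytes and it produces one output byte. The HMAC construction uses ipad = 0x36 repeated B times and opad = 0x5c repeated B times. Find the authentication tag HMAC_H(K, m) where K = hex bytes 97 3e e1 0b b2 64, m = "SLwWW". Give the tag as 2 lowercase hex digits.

be

Key hex bytes 97 3e e1 0b b2 64 is exactly B = 6 bytes: K' = 97 3e e1 0b b2 64.
K' ⊕ ipad = a1 08 d7 3d 84 52.  K' ⊕ opad = cb 62 bd 57 ee 38.
Inner input = (K'⊕ipad) ∥ m = a1 08 d7 3d 84 52 ∥ 53 4c 77 57 57.
Inner hash: sum = 161+8+215+61+132+82+83+76+119+87+87 = 1111; mod 256 = 87 → 57.
Outer input = (K'⊕opad) ∥ inner = cb 62 bd 57 ee 38 ∥ 57.
Outer hash (tag): sum = 203+98+189+87+238+56+87 = 958; mod 256 = 190 → be.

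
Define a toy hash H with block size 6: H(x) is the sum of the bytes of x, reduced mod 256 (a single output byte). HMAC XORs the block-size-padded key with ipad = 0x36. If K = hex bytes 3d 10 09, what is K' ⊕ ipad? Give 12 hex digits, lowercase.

0b263f363636

Key hex bytes 3d 10 09 is 3 bytes ≤ B = 6; zero-pad to 6 bytes: K' = 3d 10 09 00 00 00.
XOR each byte with 0x36: 3d⊕36=0b, 10⊕36=26, 09⊕36=3f, 00⊕36=36, 00⊕36=36, 00⊕36=36.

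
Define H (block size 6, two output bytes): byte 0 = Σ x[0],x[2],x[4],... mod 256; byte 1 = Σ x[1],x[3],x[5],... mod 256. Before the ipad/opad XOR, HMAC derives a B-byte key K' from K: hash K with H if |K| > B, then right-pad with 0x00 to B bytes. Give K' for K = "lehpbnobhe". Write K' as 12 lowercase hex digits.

|K| = 10 > B = 6, so first hash the key.
H(K): even-index sum = 525 mod 256 = 13; odd-index sum = 522 mod 256 = 10 → 0d 0a.
Zero-pad H(K) = 0d 0a to 6 bytes: K' = 0d 0a 00 00 00 00.

0d0a00000000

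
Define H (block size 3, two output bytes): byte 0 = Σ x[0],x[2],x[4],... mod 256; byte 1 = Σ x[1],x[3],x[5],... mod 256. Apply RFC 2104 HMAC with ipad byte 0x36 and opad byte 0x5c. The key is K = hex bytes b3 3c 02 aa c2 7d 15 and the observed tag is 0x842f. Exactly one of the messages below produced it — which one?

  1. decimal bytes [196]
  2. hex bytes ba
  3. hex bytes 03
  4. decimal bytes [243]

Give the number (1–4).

Key hex bytes b3 3c 02 aa c2 7d 15 is 7 bytes > B = 3, so hash it first: H(key) = 8c 63, then zero-pad to 3 bytes: K' = 8c 63 00.
K' ⊕ ipad = ba 55 36; K' ⊕ opad = d0 3f 5c.
m1: inner = H(ba 55 36 c4) = f0 19; tag = H(d0 3f 5c f0 19) = 452f
m2: inner = H(ba 55 36 ba) = f0 0f; tag = H(d0 3f 5c f0 0f) = 3b2f
m3: inner = H(ba 55 36 03) = f0 58; tag = H(d0 3f 5c f0 58) = 842f ← matches
m4: inner = H(ba 55 36 f3) = f0 48; tag = H(d0 3f 5c f0 48) = 742f

3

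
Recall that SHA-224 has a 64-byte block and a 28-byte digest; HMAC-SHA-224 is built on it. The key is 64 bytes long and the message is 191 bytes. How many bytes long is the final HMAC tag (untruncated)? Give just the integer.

The tag is one SHA-224 digest: 28 bytes.

28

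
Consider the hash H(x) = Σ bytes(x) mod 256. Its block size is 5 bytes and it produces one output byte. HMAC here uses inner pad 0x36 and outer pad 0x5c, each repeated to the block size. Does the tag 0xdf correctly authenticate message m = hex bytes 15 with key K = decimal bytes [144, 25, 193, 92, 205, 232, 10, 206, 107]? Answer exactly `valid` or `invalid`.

invalid

Key decimal bytes [144, 25, 193, 92, 205, 232, 10, 206, 107] = 90 19 c1 5c cd e8 0a ce 6b is 9 bytes > B = 5, so hash it first: H(key) = be, then zero-pad to 5 bytes: K' = be 00 00 00 00.
K' ⊕ ipad = 88 36 36 36 36; K' ⊕ opad = e2 5c 5c 5c 5c.
Inner hash: sum = 136+54+54+54+54+21 = 373; mod 256 = 117 → 75.
Outer hash (recomputed tag): sum = 226+92+92+92+92+117 = 711; mod 256 = 199 → c7.
Recomputed tag = c7; claimed = df → mismatch.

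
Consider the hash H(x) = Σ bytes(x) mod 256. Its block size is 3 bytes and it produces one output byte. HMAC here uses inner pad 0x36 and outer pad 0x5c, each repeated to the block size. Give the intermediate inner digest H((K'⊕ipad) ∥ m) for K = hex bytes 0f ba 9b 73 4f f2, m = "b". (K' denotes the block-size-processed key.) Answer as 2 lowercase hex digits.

Key hex bytes 0f ba 9b 73 4f f2 is 6 bytes > B = 3, so hash it first: H(key) = 18, then zero-pad to 3 bytes: K' = 18 00 00.
K' ⊕ ipad = 2e 36 36.
Inner input = 2e 36 36 ∥ 62.
Inner hash: sum = 46+54+54+98 = 252 → fc.

fc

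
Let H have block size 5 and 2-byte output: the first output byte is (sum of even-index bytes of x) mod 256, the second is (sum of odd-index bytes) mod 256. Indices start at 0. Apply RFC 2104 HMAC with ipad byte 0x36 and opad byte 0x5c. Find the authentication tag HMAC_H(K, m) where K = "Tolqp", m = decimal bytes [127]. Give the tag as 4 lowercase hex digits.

8362

Key "Tolqp" = 54 6f 6c 71 70 is exactly B = 5 bytes: K' = 54 6f 6c 71 70.
K' ⊕ ipad = 62 59 5a 47 46.  K' ⊕ opad = 08 33 30 2d 2c.
Inner input = (K'⊕ipad) ∥ m = 62 59 5a 47 46 ∥ 7f.
Inner hash: even-index sum = 258 mod 256 = 2; odd-index sum = 287 mod 256 = 31 → 02 1f.
Outer input = (K'⊕opad) ∥ inner = 08 33 30 2d 2c ∥ 02 1f.
Outer hash (tag): even-index sum = 131 mod 256 = 131; odd-index sum = 98 mod 256 = 98 → 83 62.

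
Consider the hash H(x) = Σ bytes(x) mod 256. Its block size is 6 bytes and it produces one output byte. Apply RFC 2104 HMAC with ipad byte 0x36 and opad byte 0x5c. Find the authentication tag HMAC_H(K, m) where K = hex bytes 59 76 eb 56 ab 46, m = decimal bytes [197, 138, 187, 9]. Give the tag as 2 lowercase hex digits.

Key hex bytes 59 76 eb 56 ab 46 is exactly B = 6 bytes: K' = 59 76 eb 56 ab 46.
K' ⊕ ipad = 6f 40 dd 60 9d 70.  K' ⊕ opad = 05 2a b7 0a f7 1a.
Inner input = (K'⊕ipad) ∥ m = 6f 40 dd 60 9d 70 ∥ c5 8a bb 09.
Inner hash: sum = 111+64+221+96+157+112+197+138+187+9 = 1292; mod 256 = 12 → 0c.
Outer input = (K'⊕opad) ∥ inner = 05 2a b7 0a f7 1a ∥ 0c.
Outer hash (tag): sum = 5+42+183+10+247+26+12 = 525; mod 256 = 13 → 0d.

0d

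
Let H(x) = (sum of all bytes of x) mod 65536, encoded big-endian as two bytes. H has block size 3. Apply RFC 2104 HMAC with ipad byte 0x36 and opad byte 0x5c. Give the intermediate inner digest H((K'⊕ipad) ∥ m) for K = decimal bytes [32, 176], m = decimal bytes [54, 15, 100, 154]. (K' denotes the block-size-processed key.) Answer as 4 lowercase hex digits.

Key decimal bytes [32, 176] = 20 b0 is 2 bytes ≤ B = 3; zero-pad to 3 bytes: K' = 20 b0 00.
K' ⊕ ipad = 16 86 36.
Inner input = 16 86 36 ∥ 36 0f 64 9a.
Inner hash: sum = 22+134+54+54+15+100+154 = 533 → 02 15.

0215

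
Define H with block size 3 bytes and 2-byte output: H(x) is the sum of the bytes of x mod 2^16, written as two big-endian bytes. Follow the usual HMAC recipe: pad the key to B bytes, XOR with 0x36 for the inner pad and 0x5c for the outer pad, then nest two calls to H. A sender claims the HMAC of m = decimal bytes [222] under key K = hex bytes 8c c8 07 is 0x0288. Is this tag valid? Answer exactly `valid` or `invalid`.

Key hex bytes 8c c8 07 is exactly B = 3 bytes: K' = 8c c8 07.
K' ⊕ ipad = ba fe 31; K' ⊕ opad = d0 94 5b.
Inner hash: sum = 186+254+49+222 = 711 → 02 c7.
Outer hash (recomputed tag): sum = 208+148+91+2+199 = 648 → 02 88.
Recomputed tag = 0288; claimed = 0288 → match.

valid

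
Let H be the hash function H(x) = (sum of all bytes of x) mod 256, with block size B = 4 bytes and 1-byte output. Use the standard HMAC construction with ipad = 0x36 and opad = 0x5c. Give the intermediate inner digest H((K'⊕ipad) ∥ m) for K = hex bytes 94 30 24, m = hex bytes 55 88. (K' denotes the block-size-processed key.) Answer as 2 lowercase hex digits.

Key hex bytes 94 30 24 is 3 bytes ≤ B = 4; zero-pad to 4 bytes: K' = 94 30 24 00.
K' ⊕ ipad = a2 06 12 36.
Inner input = a2 06 12 36 ∥ 55 88.
Inner hash: sum = 162+6+18+54+85+136 = 461; mod 256 = 205 → cd.

cd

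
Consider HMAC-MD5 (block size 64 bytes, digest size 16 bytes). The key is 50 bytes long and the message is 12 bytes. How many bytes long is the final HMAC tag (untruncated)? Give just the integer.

The tag is one MD5 digest: 16 bytes.

16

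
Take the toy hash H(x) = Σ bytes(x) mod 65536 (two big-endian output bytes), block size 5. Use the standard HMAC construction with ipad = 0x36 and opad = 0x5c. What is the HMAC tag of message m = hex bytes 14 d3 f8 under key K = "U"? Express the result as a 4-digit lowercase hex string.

0196

Key "U" = 55 is 1 byte ≤ B = 5; zero-pad to 5 bytes: K' = 55 00 00 00 00.
K' ⊕ ipad = 63 36 36 36 36.  K' ⊕ opad = 09 5c 5c 5c 5c.
Inner input = (K'⊕ipad) ∥ m = 63 36 36 36 36 ∥ 14 d3 f8.
Inner hash: sum = 99+54+54+54+54+20+211+248 = 794 → 03 1a.
Outer input = (K'⊕opad) ∥ inner = 09 5c 5c 5c 5c ∥ 03 1a.
Outer hash (tag): sum = 9+92+92+92+92+3+26 = 406 → 01 96.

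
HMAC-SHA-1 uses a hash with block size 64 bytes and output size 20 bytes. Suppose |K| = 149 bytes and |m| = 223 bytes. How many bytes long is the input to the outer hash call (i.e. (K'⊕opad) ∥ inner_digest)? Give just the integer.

Key is 149 > 64 bytes, so it is hashed to 20 bytes then zero-padded to 64: |K'| = 64.
Outer input = (K'⊕opad) ∥ H(inner) → 64 + 20 = 84 bytes.

84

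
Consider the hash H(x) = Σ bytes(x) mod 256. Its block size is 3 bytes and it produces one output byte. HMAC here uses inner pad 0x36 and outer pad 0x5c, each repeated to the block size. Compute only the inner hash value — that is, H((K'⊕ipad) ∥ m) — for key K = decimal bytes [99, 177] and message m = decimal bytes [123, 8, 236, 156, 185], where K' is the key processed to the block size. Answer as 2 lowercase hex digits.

d6

Key decimal bytes [99, 177] = 63 b1 is 2 bytes ≤ B = 3; zero-pad to 3 bytes: K' = 63 b1 00.
K' ⊕ ipad = 55 87 36.
Inner input = 55 87 36 ∥ 7b 08 ec 9c b9.
Inner hash: sum = 85+135+54+123+8+236+156+185 = 982; mod 256 = 214 → d6.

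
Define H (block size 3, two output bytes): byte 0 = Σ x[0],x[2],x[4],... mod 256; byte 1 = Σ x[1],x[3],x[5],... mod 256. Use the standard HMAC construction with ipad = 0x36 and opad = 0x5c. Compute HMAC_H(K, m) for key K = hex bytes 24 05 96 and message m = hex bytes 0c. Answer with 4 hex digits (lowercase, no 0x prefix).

810b

Key hex bytes 24 05 96 is exactly B = 3 bytes: K' = 24 05 96.
K' ⊕ ipad = 12 33 a0.  K' ⊕ opad = 78 59 ca.
Inner input = (K'⊕ipad) ∥ m = 12 33 a0 ∥ 0c.
Inner hash: even-index sum = 178 mod 256 = 178; odd-index sum = 63 mod 256 = 63 → b2 3f.
Outer input = (K'⊕opad) ∥ inner = 78 59 ca ∥ b2 3f.
Outer hash (tag): even-index sum = 385 mod 256 = 129; odd-index sum = 267 mod 256 = 11 → 81 0b.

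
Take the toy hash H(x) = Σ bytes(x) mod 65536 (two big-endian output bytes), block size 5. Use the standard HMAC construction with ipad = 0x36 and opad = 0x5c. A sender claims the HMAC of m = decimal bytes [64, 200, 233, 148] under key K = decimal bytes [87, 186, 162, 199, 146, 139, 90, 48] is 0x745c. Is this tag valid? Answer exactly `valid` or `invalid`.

invalid

Key decimal bytes [87, 186, 162, 199, 146, 139, 90, 48] = 57 ba a2 c7 92 8b 5a 30 is 8 bytes > B = 5, so hash it first: H(key) = 04 21, then zero-pad to 5 bytes: K' = 04 21 00 00 00.
K' ⊕ ipad = 32 17 36 36 36; K' ⊕ opad = 58 7d 5c 5c 5c.
Inner hash: sum = 50+23+54+54+54+64+200+233+148 = 880 → 03 70.
Outer hash (recomputed tag): sum = 88+125+92+92+92+3+112 = 604 → 02 5c.
Recomputed tag = 025c; claimed = 745c → mismatch.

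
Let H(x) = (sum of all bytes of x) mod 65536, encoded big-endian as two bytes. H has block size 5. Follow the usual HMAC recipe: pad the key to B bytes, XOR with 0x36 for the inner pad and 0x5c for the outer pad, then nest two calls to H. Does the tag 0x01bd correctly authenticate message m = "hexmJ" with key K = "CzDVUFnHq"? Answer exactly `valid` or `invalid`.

valid

Key "CzDVUFnHq" = 43 7a 44 56 55 46 6e 48 71 is 9 bytes > B = 5, so hash it first: H(key) = 03 19, then zero-pad to 5 bytes: K' = 03 19 00 00 00.
K' ⊕ ipad = 35 2f 36 36 36; K' ⊕ opad = 5f 45 5c 5c 5c.
Inner hash: sum = 53+47+54+54+54+104+101+120+109+74 = 770 → 03 02.
Outer hash (recomputed tag): sum = 95+69+92+92+92+3+2 = 445 → 01 bd.
Recomputed tag = 01bd; claimed = 01bd → match.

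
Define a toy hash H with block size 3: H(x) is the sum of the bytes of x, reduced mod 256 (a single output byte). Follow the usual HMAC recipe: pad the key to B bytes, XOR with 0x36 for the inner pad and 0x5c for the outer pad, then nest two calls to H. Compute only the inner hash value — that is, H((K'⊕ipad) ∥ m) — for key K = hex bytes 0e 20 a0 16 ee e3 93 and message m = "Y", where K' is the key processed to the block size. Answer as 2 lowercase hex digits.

43

Key hex bytes 0e 20 a0 16 ee e3 93 is 7 bytes > B = 3, so hash it first: H(key) = 48, then zero-pad to 3 bytes: K' = 48 00 00.
K' ⊕ ipad = 7e 36 36.
Inner input = 7e 36 36 ∥ 59.
Inner hash: sum = 126+54+54+89 = 323; mod 256 = 67 → 43.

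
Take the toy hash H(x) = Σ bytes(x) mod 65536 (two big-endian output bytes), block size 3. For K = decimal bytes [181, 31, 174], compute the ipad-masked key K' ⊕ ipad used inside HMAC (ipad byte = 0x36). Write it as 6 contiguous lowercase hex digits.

Key decimal bytes [181, 31, 174] = b5 1f ae is exactly B = 3 bytes: K' = b5 1f ae.
XOR each byte with 0x36: b5⊕36=83, 1f⊕36=29, ae⊕36=98.

832998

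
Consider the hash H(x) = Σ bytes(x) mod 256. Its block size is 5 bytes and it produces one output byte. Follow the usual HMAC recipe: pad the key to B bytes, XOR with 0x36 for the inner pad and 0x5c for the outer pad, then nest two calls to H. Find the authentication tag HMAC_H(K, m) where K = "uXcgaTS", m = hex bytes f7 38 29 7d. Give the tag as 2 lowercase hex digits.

89

Key "uXcgaTS" = 75 58 63 67 61 54 53 is 7 bytes > B = 5, so hash it first: H(key) = 9f, then zero-pad to 5 bytes: K' = 9f 00 00 00 00.
K' ⊕ ipad = a9 36 36 36 36.  K' ⊕ opad = c3 5c 5c 5c 5c.
Inner input = (K'⊕ipad) ∥ m = a9 36 36 36 36 ∥ f7 38 29 7d.
Inner hash: sum = 169+54+54+54+54+247+56+41+125 = 854; mod 256 = 86 → 56.
Outer input = (K'⊕opad) ∥ inner = c3 5c 5c 5c 5c ∥ 56.
Outer hash (tag): sum = 195+92+92+92+92+86 = 649; mod 256 = 137 → 89.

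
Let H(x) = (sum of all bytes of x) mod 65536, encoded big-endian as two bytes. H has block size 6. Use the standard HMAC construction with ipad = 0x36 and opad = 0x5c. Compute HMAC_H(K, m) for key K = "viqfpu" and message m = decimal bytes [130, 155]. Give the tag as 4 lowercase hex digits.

Key "viqfpu" = 76 69 71 66 70 75 is exactly B = 6 bytes: K' = 76 69 71 66 70 75.
K' ⊕ ipad = 40 5f 47 50 46 43.  K' ⊕ opad = 2a 35 2d 3a 2c 29.
Inner input = (K'⊕ipad) ∥ m = 40 5f 47 50 46 43 ∥ 82 9b.
Inner hash: sum = 64+95+71+80+70+67+130+155 = 732 → 02 dc.
Outer input = (K'⊕opad) ∥ inner = 2a 35 2d 3a 2c 29 ∥ 02 dc.
Outer hash (tag): sum = 42+53+45+58+44+41+2+220 = 505 → 01 f9.

01f9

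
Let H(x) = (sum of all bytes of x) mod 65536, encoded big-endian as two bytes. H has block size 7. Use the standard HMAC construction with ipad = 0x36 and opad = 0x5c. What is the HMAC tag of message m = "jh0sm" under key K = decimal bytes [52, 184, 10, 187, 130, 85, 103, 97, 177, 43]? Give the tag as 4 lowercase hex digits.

Key decimal bytes [52, 184, 10, 187, 130, 85, 103, 97, 177, 43] = 34 b8 0a bb 82 55 67 61 b1 2b is 10 bytes > B = 7, so hash it first: H(key) = 04 2c, then zero-pad to 7 bytes: K' = 04 2c 00 00 00 00 00.
K' ⊕ ipad = 32 1a 36 36 36 36 36.  K' ⊕ opad = 58 70 5c 5c 5c 5c 5c.
Inner input = (K'⊕ipad) ∥ m = 32 1a 36 36 36 36 36 ∥ 6a 68 30 73 6d.
Inner hash: sum = 50+26+54+54+54+54+54+106+104+48+115+109 = 828 → 03 3c.
Outer input = (K'⊕opad) ∥ inner = 58 70 5c 5c 5c 5c 5c ∥ 03 3c.
Outer hash (tag): sum = 88+112+92+92+92+92+92+3+60 = 723 → 02 d3.

02d3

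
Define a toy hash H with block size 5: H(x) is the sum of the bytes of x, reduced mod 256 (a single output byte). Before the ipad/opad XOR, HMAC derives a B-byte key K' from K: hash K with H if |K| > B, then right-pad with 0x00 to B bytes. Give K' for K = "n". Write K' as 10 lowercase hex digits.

Key "n" = 6e is 1 byte ≤ B = 5; zero-pad to 5 bytes: K' = 6e 00 00 00 00.

6e00000000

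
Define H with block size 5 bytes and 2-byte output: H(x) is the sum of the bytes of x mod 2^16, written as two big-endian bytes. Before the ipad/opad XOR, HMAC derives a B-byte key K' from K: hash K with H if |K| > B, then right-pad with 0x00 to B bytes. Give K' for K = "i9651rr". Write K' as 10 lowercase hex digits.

|K| = 7 > B = 5, so first hash the key.
H(K): sum = 105+57+54+53+49+114+114 = 546 → 02 22.
Zero-pad H(K) = 02 22 to 5 bytes: K' = 02 22 00 00 00.

0222000000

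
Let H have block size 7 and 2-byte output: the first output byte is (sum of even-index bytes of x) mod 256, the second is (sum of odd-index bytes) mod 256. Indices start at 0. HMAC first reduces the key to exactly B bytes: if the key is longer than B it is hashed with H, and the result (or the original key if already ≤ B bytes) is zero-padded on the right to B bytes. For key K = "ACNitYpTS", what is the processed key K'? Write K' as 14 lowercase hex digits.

|K| = 9 > B = 7, so first hash the key.
H(K): even-index sum = 454 mod 256 = 198; odd-index sum = 345 mod 256 = 89 → c6 59.
Zero-pad H(K) = c6 59 to 7 bytes: K' = c6 59 00 00 00 00 00.

c6590000000000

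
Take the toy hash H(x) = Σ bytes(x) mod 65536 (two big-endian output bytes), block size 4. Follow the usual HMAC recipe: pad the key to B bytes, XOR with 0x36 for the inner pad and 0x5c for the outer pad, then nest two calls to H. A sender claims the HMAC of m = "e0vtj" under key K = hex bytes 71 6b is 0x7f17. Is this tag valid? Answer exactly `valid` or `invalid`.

Key hex bytes 71 6b is 2 bytes ≤ B = 4; zero-pad to 4 bytes: K' = 71 6b 00 00.
K' ⊕ ipad = 47 5d 36 36; K' ⊕ opad = 2d 37 5c 5c.
Inner hash: sum = 71+93+54+54+101+48+118+116+106 = 761 → 02 f9.
Outer hash (recomputed tag): sum = 45+55+92+92+2+249 = 535 → 02 17.
Recomputed tag = 0217; claimed = 7f17 → mismatch.

invalid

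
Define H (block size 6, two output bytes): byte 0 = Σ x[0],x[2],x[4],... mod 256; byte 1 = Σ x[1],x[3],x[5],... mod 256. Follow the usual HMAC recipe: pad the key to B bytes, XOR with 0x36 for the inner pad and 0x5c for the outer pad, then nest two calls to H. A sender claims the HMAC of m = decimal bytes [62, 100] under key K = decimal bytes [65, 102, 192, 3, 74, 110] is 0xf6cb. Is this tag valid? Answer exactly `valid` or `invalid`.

invalid

Key decimal bytes [65, 102, 192, 3, 74, 110] = 41 66 c0 03 4a 6e is exactly B = 6 bytes: K' = 41 66 c0 03 4a 6e.
K' ⊕ ipad = 77 50 f6 35 7c 58; K' ⊕ opad = 1d 3a 9c 5f 16 32.
Inner hash: even-index sum = 551 mod 256 = 39; odd-index sum = 321 mod 256 = 65 → 27 41.
Outer hash (recomputed tag): even-index sum = 246 mod 256 = 246; odd-index sum = 268 mod 256 = 12 → f6 0c.
Recomputed tag = f60c; claimed = f6cb → mismatch.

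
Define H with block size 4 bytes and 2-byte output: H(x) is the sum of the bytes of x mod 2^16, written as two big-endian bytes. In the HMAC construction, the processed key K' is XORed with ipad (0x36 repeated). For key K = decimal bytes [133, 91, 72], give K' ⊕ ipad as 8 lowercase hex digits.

Key decimal bytes [133, 91, 72] = 85 5b 48 is 3 bytes ≤ B = 4; zero-pad to 4 bytes: K' = 85 5b 48 00.
XOR each byte with 0x36: 85⊕36=b3, 5b⊕36=6d, 48⊕36=7e, 00⊕36=36.

b36d7e36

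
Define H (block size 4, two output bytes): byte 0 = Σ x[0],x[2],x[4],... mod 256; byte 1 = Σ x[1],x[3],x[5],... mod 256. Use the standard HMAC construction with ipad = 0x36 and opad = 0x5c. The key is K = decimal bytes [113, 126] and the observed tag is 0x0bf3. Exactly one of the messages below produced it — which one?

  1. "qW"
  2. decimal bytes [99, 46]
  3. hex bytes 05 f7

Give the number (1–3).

3

Key decimal bytes [113, 126] = 71 7e is 2 bytes ≤ B = 4; zero-pad to 4 bytes: K' = 71 7e 00 00.
K' ⊕ ipad = 47 48 36 36; K' ⊕ opad = 2d 22 5c 5c.
m1: inner = H(47 48 36 36 71 57) = ee d5; tag = H(2d 22 5c 5c ee d5) = 7753
m2: inner = H(47 48 36 36 63 2e) = e0 ac; tag = H(2d 22 5c 5c e0 ac) = 692a
m3: inner = H(47 48 36 36 05 f7) = 82 75; tag = H(2d 22 5c 5c 82 75) = 0bf3 ← matches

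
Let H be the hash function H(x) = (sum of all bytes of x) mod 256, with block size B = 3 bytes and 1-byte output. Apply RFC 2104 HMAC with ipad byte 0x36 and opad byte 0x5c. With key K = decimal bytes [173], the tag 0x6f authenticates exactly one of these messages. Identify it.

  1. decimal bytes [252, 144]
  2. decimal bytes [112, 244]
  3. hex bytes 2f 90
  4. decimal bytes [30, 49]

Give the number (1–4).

3

Key decimal bytes [173] = ad is 1 byte ≤ B = 3; zero-pad to 3 bytes: K' = ad 00 00.
K' ⊕ ipad = 9b 36 36; K' ⊕ opad = f1 5c 5c.
m1: inner = H(9b 36 36 fc 90) = 93; tag = H(f1 5c 5c 93) = 3c
m2: inner = H(9b 36 36 70 f4) = 6b; tag = H(f1 5c 5c 6b) = 14
m3: inner = H(9b 36 36 2f 90) = c6; tag = H(f1 5c 5c c6) = 6f ← matches
m4: inner = H(9b 36 36 1e 31) = 56; tag = H(f1 5c 5c 56) = ff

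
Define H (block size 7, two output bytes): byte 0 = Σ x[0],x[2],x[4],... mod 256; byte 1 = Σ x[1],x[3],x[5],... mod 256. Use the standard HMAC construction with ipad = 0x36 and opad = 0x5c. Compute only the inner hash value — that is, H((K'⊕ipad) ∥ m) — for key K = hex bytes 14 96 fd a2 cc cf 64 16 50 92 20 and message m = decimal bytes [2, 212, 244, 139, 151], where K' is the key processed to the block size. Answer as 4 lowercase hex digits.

Key hex bytes 14 96 fd a2 cc cf 64 16 50 92 20 is 11 bytes > B = 7, so hash it first: H(key) = b1 af, then zero-pad to 7 bytes: K' = b1 af 00 00 00 00 00.
K' ⊕ ipad = 87 99 36 36 36 36 36.
Inner input = 87 99 36 36 36 36 36 ∥ 02 d4 f4 8b 97.
Inner hash: even-index sum = 648 mod 256 = 136; odd-index sum = 658 mod 256 = 146 → 88 92.

8892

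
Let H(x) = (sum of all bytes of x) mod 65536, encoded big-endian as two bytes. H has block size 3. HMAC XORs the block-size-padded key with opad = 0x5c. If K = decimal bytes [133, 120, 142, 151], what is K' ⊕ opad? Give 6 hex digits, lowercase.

Key decimal bytes [133, 120, 142, 151] = 85 78 8e 97 is 4 bytes > B = 3, so hash it first: H(key) = 02 22, then zero-pad to 3 bytes: K' = 02 22 00.
XOR each byte with 0x5c: 02⊕5c=5e, 22⊕5c=7e, 00⊕5c=5c.

5e7e5c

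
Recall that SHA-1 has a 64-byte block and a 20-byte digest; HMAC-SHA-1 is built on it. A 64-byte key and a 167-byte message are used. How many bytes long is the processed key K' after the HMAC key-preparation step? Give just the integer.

Key is 64 ≤ 64 bytes, zero-padded: |K'| = 64.

64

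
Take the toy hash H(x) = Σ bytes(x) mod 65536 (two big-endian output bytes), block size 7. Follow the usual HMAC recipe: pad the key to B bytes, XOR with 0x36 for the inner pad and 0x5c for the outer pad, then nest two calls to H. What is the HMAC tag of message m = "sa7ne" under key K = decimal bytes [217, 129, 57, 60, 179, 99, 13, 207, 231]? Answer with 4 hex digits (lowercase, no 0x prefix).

Key decimal bytes [217, 129, 57, 60, 179, 99, 13, 207, 231] = d9 81 39 3c b3 63 0d cf e7 is 9 bytes > B = 7, so hash it first: H(key) = 04 a8, then zero-pad to 7 bytes: K' = 04 a8 00 00 00 00 00.
K' ⊕ ipad = 32 9e 36 36 36 36 36.  K' ⊕ opad = 58 f4 5c 5c 5c 5c 5c.
Inner input = (K'⊕ipad) ∥ m = 32 9e 36 36 36 36 36 ∥ 73 61 37 6e 65.
Inner hash: sum = 50+158+54+54+54+54+54+115+97+55+110+101 = 956 → 03 bc.
Outer input = (K'⊕opad) ∥ inner = 58 f4 5c 5c 5c 5c 5c ∥ 03 bc.
Outer hash (tag): sum = 88+244+92+92+92+92+92+3+188 = 983 → 03 d7.

03d7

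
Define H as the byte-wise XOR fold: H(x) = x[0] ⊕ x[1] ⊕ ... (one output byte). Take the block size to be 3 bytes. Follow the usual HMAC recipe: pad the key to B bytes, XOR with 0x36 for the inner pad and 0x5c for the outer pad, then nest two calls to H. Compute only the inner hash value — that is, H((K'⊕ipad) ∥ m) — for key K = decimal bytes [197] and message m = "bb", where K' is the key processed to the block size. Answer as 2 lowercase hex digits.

f3

Key decimal bytes [197] = c5 is 1 byte ≤ B = 3; zero-pad to 3 bytes: K' = c5 00 00.
K' ⊕ ipad = f3 36 36.
Inner input = f3 36 36 ∥ 62 62.
Inner hash: XOR f3⊕36⊕36⊕62⊕62 = f3.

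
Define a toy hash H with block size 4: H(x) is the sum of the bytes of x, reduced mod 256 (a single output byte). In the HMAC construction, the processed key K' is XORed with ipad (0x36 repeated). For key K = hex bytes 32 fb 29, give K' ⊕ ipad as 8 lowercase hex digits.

Key hex bytes 32 fb 29 is 3 bytes ≤ B = 4; zero-pad to 4 bytes: K' = 32 fb 29 00.
XOR each byte with 0x36: 32⊕36=04, fb⊕36=cd, 29⊕36=1f, 00⊕36=36.

04cd1f36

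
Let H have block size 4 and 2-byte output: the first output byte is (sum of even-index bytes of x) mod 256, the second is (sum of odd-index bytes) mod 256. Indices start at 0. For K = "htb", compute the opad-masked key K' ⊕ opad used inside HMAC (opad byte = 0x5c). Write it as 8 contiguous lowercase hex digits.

Key "htb" = 68 74 62 is 3 bytes ≤ B = 4; zero-pad to 4 bytes: K' = 68 74 62 00.
XOR each byte with 0x5c: 68⊕5c=34, 74⊕5c=28, 62⊕5c=3e, 00⊕5c=5c.

34283e5c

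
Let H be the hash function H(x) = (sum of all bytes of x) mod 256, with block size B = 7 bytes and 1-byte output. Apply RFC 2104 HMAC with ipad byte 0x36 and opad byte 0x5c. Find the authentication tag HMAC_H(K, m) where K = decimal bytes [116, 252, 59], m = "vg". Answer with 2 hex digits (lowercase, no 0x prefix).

Key decimal bytes [116, 252, 59] = 74 fc 3b is 3 bytes ≤ B = 7; zero-pad to 7 bytes: K' = 74 fc 3b 00 00 00 00.
K' ⊕ ipad = 42 ca 0d 36 36 36 36.  K' ⊕ opad = 28 a0 67 5c 5c 5c 5c.
Inner input = (K'⊕ipad) ∥ m = 42 ca 0d 36 36 36 36 ∥ 76 67.
Inner hash: sum = 66+202+13+54+54+54+54+118+103 = 718; mod 256 = 206 → ce.
Outer input = (K'⊕opad) ∥ inner = 28 a0 67 5c 5c 5c 5c ∥ ce.
Outer hash (tag): sum = 40+160+103+92+92+92+92+206 = 877; mod 256 = 109 → 6d.

6d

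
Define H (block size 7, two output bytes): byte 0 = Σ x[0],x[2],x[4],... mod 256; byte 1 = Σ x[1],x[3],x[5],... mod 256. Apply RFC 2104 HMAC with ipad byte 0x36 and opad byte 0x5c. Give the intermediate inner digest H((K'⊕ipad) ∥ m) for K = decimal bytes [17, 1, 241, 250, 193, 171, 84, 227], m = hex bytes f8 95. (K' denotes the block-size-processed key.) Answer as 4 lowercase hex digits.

5823

Key decimal bytes [17, 1, 241, 250, 193, 171, 84, 227] = 11 01 f1 fa c1 ab 54 e3 is 8 bytes > B = 7, so hash it first: H(key) = 17 89, then zero-pad to 7 bytes: K' = 17 89 00 00 00 00 00.
K' ⊕ ipad = 21 bf 36 36 36 36 36.
Inner input = 21 bf 36 36 36 36 36 ∥ f8 95.
Inner hash: even-index sum = 344 mod 256 = 88; odd-index sum = 547 mod 256 = 35 → 58 23.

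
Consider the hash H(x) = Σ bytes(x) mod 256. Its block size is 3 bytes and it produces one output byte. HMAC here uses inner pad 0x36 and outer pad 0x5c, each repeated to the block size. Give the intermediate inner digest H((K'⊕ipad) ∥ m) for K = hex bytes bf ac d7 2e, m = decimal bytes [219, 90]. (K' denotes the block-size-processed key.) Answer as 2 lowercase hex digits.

e7

Key hex bytes bf ac d7 2e is 4 bytes > B = 3, so hash it first: H(key) = 70, then zero-pad to 3 bytes: K' = 70 00 00.
K' ⊕ ipad = 46 36 36.
Inner input = 46 36 36 ∥ db 5a.
Inner hash: sum = 70+54+54+219+90 = 487; mod 256 = 231 → e7.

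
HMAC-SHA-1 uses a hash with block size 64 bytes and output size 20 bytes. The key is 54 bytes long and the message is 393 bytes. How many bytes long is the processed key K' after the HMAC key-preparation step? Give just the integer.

Key is 54 ≤ 64 bytes, zero-padded: |K'| = 64.

64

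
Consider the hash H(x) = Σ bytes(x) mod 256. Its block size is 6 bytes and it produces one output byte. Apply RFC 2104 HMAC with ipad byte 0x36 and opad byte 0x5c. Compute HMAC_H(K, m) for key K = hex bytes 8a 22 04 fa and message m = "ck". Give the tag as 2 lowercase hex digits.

Key hex bytes 8a 22 04 fa is 4 bytes ≤ B = 6; zero-pad to 6 bytes: K' = 8a 22 04 fa 00 00.
K' ⊕ ipad = bc 14 32 cc 36 36.  K' ⊕ opad = d6 7e 58 a6 5c 5c.
Inner input = (K'⊕ipad) ∥ m = bc 14 32 cc 36 36 ∥ 63 6b.
Inner hash: sum = 188+20+50+204+54+54+99+107 = 776; mod 256 = 8 → 08.
Outer input = (K'⊕opad) ∥ inner = d6 7e 58 a6 5c 5c ∥ 08.
Outer hash (tag): sum = 214+126+88+166+92+92+8 = 786; mod 256 = 18 → 12.

12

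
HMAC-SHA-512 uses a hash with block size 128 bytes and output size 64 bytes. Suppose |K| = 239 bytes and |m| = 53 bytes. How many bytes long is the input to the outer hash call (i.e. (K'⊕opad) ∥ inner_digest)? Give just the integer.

Key is 239 > 128 bytes, so it is hashed to 64 bytes then zero-padded to 128: |K'| = 128.
Outer input = (K'⊕opad) ∥ H(inner) → 128 + 64 = 192 bytes.

192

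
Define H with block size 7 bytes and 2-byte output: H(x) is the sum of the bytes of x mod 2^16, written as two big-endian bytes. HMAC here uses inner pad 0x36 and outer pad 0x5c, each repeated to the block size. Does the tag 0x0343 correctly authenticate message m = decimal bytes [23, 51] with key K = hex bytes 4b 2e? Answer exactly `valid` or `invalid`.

Key hex bytes 4b 2e is 2 bytes ≤ B = 7; zero-pad to 7 bytes: K' = 4b 2e 00 00 00 00 00.
K' ⊕ ipad = 7d 18 36 36 36 36 36; K' ⊕ opad = 17 72 5c 5c 5c 5c 5c.
Inner hash: sum = 125+24+54+54+54+54+54+23+51 = 493 → 01 ed.
Outer hash (recomputed tag): sum = 23+114+92+92+92+92+92+1+237 = 835 → 03 43.
Recomputed tag = 0343; claimed = 0343 → match.

valid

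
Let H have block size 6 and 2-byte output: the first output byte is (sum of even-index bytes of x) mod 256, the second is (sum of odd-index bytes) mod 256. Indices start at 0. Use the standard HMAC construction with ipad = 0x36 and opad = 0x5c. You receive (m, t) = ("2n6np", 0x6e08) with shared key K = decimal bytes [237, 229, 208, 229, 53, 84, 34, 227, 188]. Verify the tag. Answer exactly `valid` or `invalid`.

Key decimal bytes [237, 229, 208, 229, 53, 84, 34, 227, 188] = ed e5 d0 e5 35 54 22 e3 bc is 9 bytes > B = 6, so hash it first: H(key) = d0 01, then zero-pad to 6 bytes: K' = d0 01 00 00 00 00.
K' ⊕ ipad = e6 37 36 36 36 36; K' ⊕ opad = 8c 5d 5c 5c 5c 5c.
Inner hash: even-index sum = 554 mod 256 = 42; odd-index sum = 383 mod 256 = 127 → 2a 7f.
Outer hash (recomputed tag): even-index sum = 366 mod 256 = 110; odd-index sum = 404 mod 256 = 148 → 6e 94.
Recomputed tag = 6e94; claimed = 6e08 → mismatch.

invalid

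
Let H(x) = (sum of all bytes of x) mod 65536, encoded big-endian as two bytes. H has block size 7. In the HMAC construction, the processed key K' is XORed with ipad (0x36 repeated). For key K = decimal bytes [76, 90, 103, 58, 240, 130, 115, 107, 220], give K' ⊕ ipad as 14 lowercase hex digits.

32453636363636

Key decimal bytes [76, 90, 103, 58, 240, 130, 115, 107, 220] = 4c 5a 67 3a f0 82 73 6b dc is 9 bytes > B = 7, so hash it first: H(key) = 04 73, then zero-pad to 7 bytes: K' = 04 73 00 00 00 00 00.
XOR each byte with 0x36: 04⊕36=32, 73⊕36=45, 00⊕36=36, 00⊕36=36, 00⊕36=36, 00⊕36=36, 00⊕36=36.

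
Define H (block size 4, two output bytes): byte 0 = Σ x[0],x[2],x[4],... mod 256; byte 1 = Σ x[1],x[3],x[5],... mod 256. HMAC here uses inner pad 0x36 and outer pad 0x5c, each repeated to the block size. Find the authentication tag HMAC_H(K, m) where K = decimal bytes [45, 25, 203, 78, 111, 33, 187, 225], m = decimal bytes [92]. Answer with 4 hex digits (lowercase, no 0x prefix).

8026

Key decimal bytes [45, 25, 203, 78, 111, 33, 187, 225] = 2d 19 cb 4e 6f 21 bb e1 is 8 bytes > B = 4, so hash it first: H(key) = 22 69, then zero-pad to 4 bytes: K' = 22 69 00 00.
K' ⊕ ipad = 14 5f 36 36.  K' ⊕ opad = 7e 35 5c 5c.
Inner input = (K'⊕ipad) ∥ m = 14 5f 36 36 ∥ 5c.
Inner hash: even-index sum = 166 mod 256 = 166; odd-index sum = 149 mod 256 = 149 → a6 95.
Outer input = (K'⊕opad) ∥ inner = 7e 35 5c 5c ∥ a6 95.
Outer hash (tag): even-index sum = 384 mod 256 = 128; odd-index sum = 294 mod 256 = 38 → 80 26.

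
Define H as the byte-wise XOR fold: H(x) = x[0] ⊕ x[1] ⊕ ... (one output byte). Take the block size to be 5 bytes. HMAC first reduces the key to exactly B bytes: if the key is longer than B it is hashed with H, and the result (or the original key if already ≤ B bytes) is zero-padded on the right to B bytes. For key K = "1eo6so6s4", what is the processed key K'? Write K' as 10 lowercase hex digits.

6000000000

|K| = 9 > B = 5, so first hash the key.
H(K): XOR 31⊕65⊕6f⊕36⊕73⊕6f⊕36⊕73⊕34 = 60.
Zero-pad H(K) = 60 to 5 bytes: K' = 60 00 00 00 00.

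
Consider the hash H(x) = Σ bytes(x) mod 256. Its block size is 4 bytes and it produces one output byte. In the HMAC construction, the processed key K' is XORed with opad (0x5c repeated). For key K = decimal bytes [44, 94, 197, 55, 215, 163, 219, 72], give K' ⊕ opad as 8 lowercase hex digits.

Key decimal bytes [44, 94, 197, 55, 215, 163, 219, 72] = 2c 5e c5 37 d7 a3 db 48 is 8 bytes > B = 4, so hash it first: H(key) = 23, then zero-pad to 4 bytes: K' = 23 00 00 00.
XOR each byte with 0x5c: 23⊕5c=7f, 00⊕5c=5c, 00⊕5c=5c, 00⊕5c=5c.

7f5c5c5c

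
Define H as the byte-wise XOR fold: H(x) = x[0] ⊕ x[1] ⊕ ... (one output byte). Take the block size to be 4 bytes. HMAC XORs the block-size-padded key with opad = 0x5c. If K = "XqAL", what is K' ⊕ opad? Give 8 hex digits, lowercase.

042d1d10

Key "XqAL" = 58 71 41 4c is exactly B = 4 bytes: K' = 58 71 41 4c.
XOR each byte with 0x5c: 58⊕5c=04, 71⊕5c=2d, 41⊕5c=1d, 4c⊕5c=10.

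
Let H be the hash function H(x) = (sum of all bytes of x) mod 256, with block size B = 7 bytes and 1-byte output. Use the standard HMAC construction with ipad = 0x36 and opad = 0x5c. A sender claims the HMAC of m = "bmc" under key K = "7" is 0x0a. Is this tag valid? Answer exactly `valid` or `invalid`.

Key "7" = 37 is 1 byte ≤ B = 7; zero-pad to 7 bytes: K' = 37 00 00 00 00 00 00.
K' ⊕ ipad = 01 36 36 36 36 36 36; K' ⊕ opad = 6b 5c 5c 5c 5c 5c 5c.
Inner hash: sum = 1+54+54+54+54+54+54+98+109+99 = 631; mod 256 = 119 → 77.
Outer hash (recomputed tag): sum = 107+92+92+92+92+92+92+119 = 778; mod 256 = 10 → 0a.
Recomputed tag = 0a; claimed = 0a → match.

valid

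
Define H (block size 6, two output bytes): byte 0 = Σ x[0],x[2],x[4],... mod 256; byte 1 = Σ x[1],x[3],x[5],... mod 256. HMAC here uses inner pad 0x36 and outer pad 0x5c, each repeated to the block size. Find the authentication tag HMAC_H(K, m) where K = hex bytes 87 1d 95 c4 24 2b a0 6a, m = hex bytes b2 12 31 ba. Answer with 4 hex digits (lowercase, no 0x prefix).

995a

Key hex bytes 87 1d 95 c4 24 2b a0 6a is 8 bytes > B = 6, so hash it first: H(key) = e0 76, then zero-pad to 6 bytes: K' = e0 76 00 00 00 00.
K' ⊕ ipad = d6 40 36 36 36 36.  K' ⊕ opad = bc 2a 5c 5c 5c 5c.
Inner input = (K'⊕ipad) ∥ m = d6 40 36 36 36 36 ∥ b2 12 31 ba.
Inner hash: even-index sum = 549 mod 256 = 37; odd-index sum = 376 mod 256 = 120 → 25 78.
Outer input = (K'⊕opad) ∥ inner = bc 2a 5c 5c 5c 5c ∥ 25 78.
Outer hash (tag): even-index sum = 409 mod 256 = 153; odd-index sum = 346 mod 256 = 90 → 99 5a.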